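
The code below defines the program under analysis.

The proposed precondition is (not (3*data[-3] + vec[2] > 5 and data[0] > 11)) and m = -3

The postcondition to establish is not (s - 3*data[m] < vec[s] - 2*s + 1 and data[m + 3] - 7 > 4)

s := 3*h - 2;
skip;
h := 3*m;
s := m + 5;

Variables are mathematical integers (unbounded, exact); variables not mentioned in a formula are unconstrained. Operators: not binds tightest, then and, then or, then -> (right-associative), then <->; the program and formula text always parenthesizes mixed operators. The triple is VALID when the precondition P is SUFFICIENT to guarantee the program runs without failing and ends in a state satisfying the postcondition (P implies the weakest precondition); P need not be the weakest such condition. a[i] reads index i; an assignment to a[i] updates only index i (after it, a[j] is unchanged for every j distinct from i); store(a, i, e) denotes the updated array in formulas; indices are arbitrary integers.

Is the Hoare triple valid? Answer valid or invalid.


Working backward. After the program, the postcondition not (s - 3*data[m] < vec[s] - 2*s + 1 and data[m + 3] - 7 > 4) must hold; in canonical form it is not (3*s < 3*data[m] + vec[s] + 1 and data[m + 3] > 11).
Before s := m + 5: not (3*m < 3*data[m] + vec[m + 5] - 14 and data[m + 3] > 11)
Before h := 3*m: not (3*m < 3*data[m] + vec[m + 5] - 14 and data[m + 3] > 11)
Before skip: not (3*m < 3*data[m] + vec[m + 5] - 14 and data[m + 3] > 11)
Before s := 3*h - 2: not (3*m < 3*data[m] + vec[m + 5] - 14 and data[m + 3] > 11)
The weakest precondition is not (3*m < 3*data[m] + vec[m + 5] - 14 and data[m + 3] > 11).
Check whether (not (3*data[-3] + vec[2] > 5 and data[0] > 11)) and m = -3 implies it.
Every state satisfying the precondition satisfies the weakest precondition: the implication holds.
Answer: valid


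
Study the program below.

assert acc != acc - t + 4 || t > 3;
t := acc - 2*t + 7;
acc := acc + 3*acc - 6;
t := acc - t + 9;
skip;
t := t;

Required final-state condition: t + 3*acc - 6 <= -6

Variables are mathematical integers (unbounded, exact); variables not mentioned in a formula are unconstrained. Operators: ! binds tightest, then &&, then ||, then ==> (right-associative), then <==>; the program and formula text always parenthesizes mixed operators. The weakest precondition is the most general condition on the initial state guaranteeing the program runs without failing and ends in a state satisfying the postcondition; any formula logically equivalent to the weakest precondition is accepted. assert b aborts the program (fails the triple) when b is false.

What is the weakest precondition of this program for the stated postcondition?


Working backward. After the program, the postcondition t + 3*acc - 6 <= -6 must hold; in canonical form it is 3*acc + t <= 0.
Before t := t: 3*acc + t <= 0
Before skip: 3*acc + t <= 0
Before t := acc - t + 9: 4*acc <= t - 9
Before acc := acc + 3*acc - 6: 16*acc <= t + 15
Before t := acc - 2*t + 7: 15*acc + 2*t <= 22
Before assert acc != acc - t + 4 || t > 3: (t != 4 || t > 3) && 15*acc + 2*t <= 22
Answer: WP = (t != 4 || t > 3) && 15*acc + 2*t <= 22


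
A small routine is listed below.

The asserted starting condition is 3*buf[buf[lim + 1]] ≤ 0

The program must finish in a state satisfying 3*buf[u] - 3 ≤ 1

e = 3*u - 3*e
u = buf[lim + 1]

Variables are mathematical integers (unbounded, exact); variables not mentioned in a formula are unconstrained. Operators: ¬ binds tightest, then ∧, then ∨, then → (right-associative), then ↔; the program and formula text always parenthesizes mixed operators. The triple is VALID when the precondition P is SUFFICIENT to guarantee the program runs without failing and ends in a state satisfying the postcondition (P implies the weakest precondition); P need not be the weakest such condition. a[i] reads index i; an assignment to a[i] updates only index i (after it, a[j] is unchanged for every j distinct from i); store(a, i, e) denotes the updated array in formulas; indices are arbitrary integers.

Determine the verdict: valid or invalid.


Working backward. After the program, the postcondition 3*buf[u] - 3 ≤ 1 must hold; in canonical form it is 3*buf[u] ≤ 4.
Before u := buf[lim + 1]: 3*buf[buf[lim + 1]] ≤ 4
Before e := 3*u - 3*e: 3*buf[buf[lim + 1]] ≤ 4
The weakest precondition is 3*buf[buf[lim + 1]] ≤ 4.
Check whether 3*buf[buf[lim + 1]] ≤ 0 implies it.
Every state satisfying the precondition satisfies the weakest precondition: the implication holds.
Answer: valid


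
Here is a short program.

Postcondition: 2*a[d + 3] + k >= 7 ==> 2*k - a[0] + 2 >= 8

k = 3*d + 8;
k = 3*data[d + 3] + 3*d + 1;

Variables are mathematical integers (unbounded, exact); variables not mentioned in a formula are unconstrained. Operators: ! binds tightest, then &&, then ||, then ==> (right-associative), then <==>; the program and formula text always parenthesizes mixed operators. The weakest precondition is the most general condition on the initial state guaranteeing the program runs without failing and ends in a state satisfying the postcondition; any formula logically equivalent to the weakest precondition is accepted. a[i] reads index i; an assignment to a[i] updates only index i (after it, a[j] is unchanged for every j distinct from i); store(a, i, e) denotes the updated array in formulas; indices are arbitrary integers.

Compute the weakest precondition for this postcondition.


Working backward. After the program, the postcondition 2*a[d + 3] + k >= 7 ==> 2*k - a[0] + 2 >= 8 must hold; in canonical form it is 2*a[d + 3] + k >= 7 ==> 2*k >= a[0] + 6.
Before k := 3*data[d + 3] + 3*d + 1: 2*a[d + 3] + 3*data[d + 3] + 3*d >= 6 ==> 6*data[d + 3] + 6*d >= a[0] + 4
Before k := 3*d + 8: 2*a[d + 3] + 3*data[d + 3] + 3*d >= 6 ==> 6*data[d + 3] + 6*d >= a[0] + 4
Answer: WP = 2*a[d + 3] + 3*data[d + 3] + 3*d >= 6 ==> 6*data[d + 3] + 6*d >= a[0] + 4


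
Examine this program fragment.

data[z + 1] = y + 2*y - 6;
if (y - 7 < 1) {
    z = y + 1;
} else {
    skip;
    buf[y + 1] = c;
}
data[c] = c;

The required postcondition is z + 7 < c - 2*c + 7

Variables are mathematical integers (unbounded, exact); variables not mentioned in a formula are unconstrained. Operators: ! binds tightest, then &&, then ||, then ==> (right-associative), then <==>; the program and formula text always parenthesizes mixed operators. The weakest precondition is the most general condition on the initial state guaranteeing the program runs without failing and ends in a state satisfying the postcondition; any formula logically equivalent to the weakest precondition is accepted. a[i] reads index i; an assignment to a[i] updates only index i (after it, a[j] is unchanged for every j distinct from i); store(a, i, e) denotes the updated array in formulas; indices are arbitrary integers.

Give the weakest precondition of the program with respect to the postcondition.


Working backward. After the program, the postcondition z + 7 < c - 2*c + 7 must hold; in canonical form it is c + z < 0.
Before data[c] := c: c + z < 0
Then branch requires c + y < -1; else branch requires c + z < 0.
Before the if: (y < 8 ==> c + y < -1) && ((!(y < 8)) ==> c + z < 0)
Before data[z + 1] := y + 2*y - 6: (y < 8 ==> c + y < -1) && ((!(y < 8)) ==> c + z < 0)
Answer: WP = (y < 8 ==> c + y < -1) && ((!(y < 8)) ==> c + z < 0)


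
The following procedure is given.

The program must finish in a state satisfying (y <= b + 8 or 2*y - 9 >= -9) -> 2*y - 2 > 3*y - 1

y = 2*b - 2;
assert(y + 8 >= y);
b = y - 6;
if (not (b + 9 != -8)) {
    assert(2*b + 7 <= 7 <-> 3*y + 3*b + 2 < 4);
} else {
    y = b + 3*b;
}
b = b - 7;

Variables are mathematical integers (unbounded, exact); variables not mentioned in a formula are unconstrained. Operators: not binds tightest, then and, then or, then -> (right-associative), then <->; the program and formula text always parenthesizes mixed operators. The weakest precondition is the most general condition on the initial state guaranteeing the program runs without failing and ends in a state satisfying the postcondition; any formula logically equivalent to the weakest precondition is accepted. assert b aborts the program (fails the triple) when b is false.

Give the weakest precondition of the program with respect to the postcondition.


Working backward. After the program, the postcondition (y <= b + 8 or 2*y - 9 >= -9) -> 2*y - 2 > 3*y - 1 must hold; in canonical form it is (y <= b + 8 or 2*y >= 0) -> y < -1.
Before b := b - 7: (y <= b + 1 or 2*y >= 0) -> y < -1
Then branch requires (2*b <= 0 <-> 3*b + 3*y < 2) and ((y <= b + 1 or 2*y >= 0) -> y < -1); else branch requires (3*b <= 1 or 8*b >= 0) -> 4*b < -1.
Before the if: ((not (b != -17)) -> ((2*b <= 0 <-> 3*b + 3*y < 2) and ((y <= b + 1 or 2*y >= 0) -> y < -1))) and (b != -17 -> ((3*b <= 1 or 8*b >= 0) -> 4*b < -1))
Before b := y - 6: ((not (y != -11)) -> ((2*y <= 12 <-> 6*y < 20) and (2*y >= 0 -> y < -1))) and (y != -11 -> ((3*y <= 19 or 8*y >= 48) -> 4*y < 23))
Before assert y + 8 >= y: ((not (y != -11)) -> ((2*y <= 12 <-> 6*y < 20) and (2*y >= 0 -> y < -1))) and (y != -11 -> ((3*y <= 19 or 8*y >= 48) -> 4*y < 23))
Before y := 2*b - 2: ((not (2*b != -9)) -> ((4*b <= 16 <-> 12*b < 32) and (4*b >= 4 -> 2*b < 1))) and (2*b != -9 -> ((6*b <= 25 or 16*b >= 64) -> 8*b < 31))
Answer: WP = ((not (2*b != -9)) -> ((4*b <= 16 <-> 12*b < 32) and (4*b >= 4 -> 2*b < 1))) and (2*b != -9 -> ((6*b <= 25 or 16*b >= 64) -> 8*b < 31))


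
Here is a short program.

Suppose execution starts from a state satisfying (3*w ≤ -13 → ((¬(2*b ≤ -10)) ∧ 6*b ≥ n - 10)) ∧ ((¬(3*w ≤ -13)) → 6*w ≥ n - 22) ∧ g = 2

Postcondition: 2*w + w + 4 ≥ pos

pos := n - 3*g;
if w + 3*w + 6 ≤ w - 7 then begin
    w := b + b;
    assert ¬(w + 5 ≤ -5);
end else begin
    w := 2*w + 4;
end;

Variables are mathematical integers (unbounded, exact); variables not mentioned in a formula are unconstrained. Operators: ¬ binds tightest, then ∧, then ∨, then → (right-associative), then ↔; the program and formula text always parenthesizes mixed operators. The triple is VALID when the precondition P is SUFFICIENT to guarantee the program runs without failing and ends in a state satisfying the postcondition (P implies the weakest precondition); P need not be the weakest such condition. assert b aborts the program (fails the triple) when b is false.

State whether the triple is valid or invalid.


Working backward. After the program, the postcondition 2*w + w + 4 ≥ pos must hold; in canonical form it is 3*w ≥ pos - 4.
Then branch requires (¬(2*b ≤ -10)) ∧ 6*b ≥ pos - 4; else branch requires 6*w ≥ pos - 16.
Before the if: (3*w ≤ -13 → ((¬(2*b ≤ -10)) ∧ 6*b ≥ pos - 4)) ∧ ((¬(3*w ≤ -13)) → 6*w ≥ pos - 16)
Before pos := n - 3*g: (3*w ≤ -13 → ((¬(2*b ≤ -10)) ∧ 6*b + 3*g ≥ n - 4)) ∧ ((¬(3*w ≤ -13)) → 3*g + 6*w ≥ n - 16)
The weakest precondition is (3*w ≤ -13 → ((¬(2*b ≤ -10)) ∧ 6*b + 3*g ≥ n - 4)) ∧ ((¬(3*w ≤ -13)) → 3*g + 6*w ≥ n - 16).
Check whether (3*w ≤ -13 → ((¬(2*b ≤ -10)) ∧ 6*b ≥ n - 10)) ∧ ((¬(3*w ≤ -13)) → 6*w ≥ n - 22) ∧ g = 2 implies it.
Every state satisfying the precondition satisfies the weakest precondition: the implication holds.
Answer: valid


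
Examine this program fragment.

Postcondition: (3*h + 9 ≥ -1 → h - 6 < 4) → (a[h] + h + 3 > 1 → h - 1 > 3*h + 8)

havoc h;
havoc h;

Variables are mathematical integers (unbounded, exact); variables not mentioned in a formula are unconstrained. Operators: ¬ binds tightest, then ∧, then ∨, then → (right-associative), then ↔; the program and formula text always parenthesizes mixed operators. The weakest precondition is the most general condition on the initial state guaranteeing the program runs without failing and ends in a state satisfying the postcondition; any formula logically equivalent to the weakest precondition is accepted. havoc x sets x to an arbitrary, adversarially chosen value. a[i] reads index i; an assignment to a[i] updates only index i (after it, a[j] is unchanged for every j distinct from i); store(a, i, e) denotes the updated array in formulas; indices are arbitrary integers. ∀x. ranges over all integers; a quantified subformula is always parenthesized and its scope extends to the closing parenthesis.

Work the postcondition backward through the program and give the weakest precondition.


Working backward. After the program, the postcondition (3*h + 9 ≥ -1 → h - 6 < 4) → (a[h] + h + 3 > 1 → h - 1 > 3*h + 8) must hold; in canonical form it is (3*h ≥ -10 → h < 10) → (a[h] + h > -2 → 2*h < -9).
Before havoc h: ∀h_1. ((3*h_1 ≥ -10 → h_1 < 10) → (a[h_1] + h_1 > -2 → 2*h_1 < -9))
Before havoc h: ∀h_1. ((3*h_1 ≥ -10 → h_1 < 10) → (a[h_1] + h_1 > -2 → 2*h_1 < -9))
Answer: WP = ∀h_1. ((3*h_1 ≥ -10 → h_1 < 10) → (a[h_1] + h_1 > -2 → 2*h_1 < -9))


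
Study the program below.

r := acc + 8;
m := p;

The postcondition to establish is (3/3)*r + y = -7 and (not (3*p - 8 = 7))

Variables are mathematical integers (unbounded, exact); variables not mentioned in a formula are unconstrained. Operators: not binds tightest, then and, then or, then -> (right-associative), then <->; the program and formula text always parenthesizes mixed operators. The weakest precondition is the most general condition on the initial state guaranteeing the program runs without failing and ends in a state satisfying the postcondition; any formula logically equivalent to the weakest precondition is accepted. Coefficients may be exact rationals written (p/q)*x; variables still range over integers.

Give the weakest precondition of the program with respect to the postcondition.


Working backward. After the program, the postcondition (3/3)*r + y = -7 and (not (3*p - 8 = 7)) must hold; in canonical form it is r + y = -7 and (not (3*p = 15)).
Before m := p: r + y = -7 and (not (3*p = 15))
Before r := acc + 8: acc + y = -15 and (not (3*p = 15))
Answer: WP = acc + y = -15 and (not (3*p = 15))


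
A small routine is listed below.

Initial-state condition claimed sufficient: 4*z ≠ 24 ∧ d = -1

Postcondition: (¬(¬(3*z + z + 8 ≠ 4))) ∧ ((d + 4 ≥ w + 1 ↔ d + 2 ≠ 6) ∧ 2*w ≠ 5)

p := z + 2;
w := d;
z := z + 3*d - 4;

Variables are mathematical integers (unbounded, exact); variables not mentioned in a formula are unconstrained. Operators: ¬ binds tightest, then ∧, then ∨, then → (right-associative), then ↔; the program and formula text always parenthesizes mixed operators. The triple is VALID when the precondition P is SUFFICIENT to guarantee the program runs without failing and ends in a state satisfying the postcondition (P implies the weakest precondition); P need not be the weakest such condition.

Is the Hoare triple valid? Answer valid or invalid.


Working backward. After the program, the postcondition (¬(¬(3*z + z + 8 ≠ 4))) ∧ ((d + 4 ≥ w + 1 ↔ d + 2 ≠ 6) ∧ 2*w ≠ 5) must hold; in canonical form it is 4*z ≠ -4 ∧ (d ≥ w - 3 ↔ d ≠ 4) ∧ 2*w ≠ 5.
Before z := z + 3*d - 4: 12*d + 4*z ≠ 12 ∧ (d ≥ w - 3 ↔ d ≠ 4) ∧ 2*w ≠ 5
Before w := d: 12*d + 4*z ≠ 12 ∧ d ≠ 4 ∧ 2*d ≠ 5
Before p := z + 2: 12*d + 4*z ≠ 12 ∧ d ≠ 4 ∧ 2*d ≠ 5
The weakest precondition is 12*d + 4*z ≠ 12 ∧ d ≠ 4 ∧ 2*d ≠ 5.
Check whether 4*z ≠ 24 ∧ d = -1 implies it.
Every state satisfying the precondition satisfies the weakest precondition: the implication holds.
Answer: valid


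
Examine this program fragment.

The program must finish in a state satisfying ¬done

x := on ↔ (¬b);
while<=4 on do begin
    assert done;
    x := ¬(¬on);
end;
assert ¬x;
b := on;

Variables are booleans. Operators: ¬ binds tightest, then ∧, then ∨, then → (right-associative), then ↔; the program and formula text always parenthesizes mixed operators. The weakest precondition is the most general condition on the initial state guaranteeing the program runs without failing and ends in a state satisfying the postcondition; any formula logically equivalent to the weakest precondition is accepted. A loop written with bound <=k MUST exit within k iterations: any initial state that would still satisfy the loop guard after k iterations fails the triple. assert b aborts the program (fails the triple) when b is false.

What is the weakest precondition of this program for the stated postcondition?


Working backward. After the program, ¬done must hold.
Before b := on: ¬done
Before assert ¬x: (¬x) ∧ (¬done)
Before the loop (bound <=4), unroll the exhaustion recursion (WP_0 = exit-now case; WP_j = one more guarded iteration, up to j = 4):
  WP_0: (¬on) ∧ (¬x) ∧ (¬done)
  WP_1: (¬on) ∧ ((¬on) → ((¬x) ∧ (¬done)))
  WP_2: (on → (done ∧ (¬on) ∧ ((¬on) → ((¬on) ∧ (¬done))))) ∧ ((¬on) → ((¬x) ∧ (¬done)))
  WP_3: (on → (done ∧ (on → (done ∧ (¬on) ∧ ((¬on) → ((¬on) ∧ (¬done))))) ∧ ((¬on) → ((¬on) ∧ (¬done))))) ∧ ((¬on) → ((¬x) ∧ (¬done)))
  WP_4: (on → (done ∧ (on → (done ∧ (on → (done ∧ (¬on) ∧ ((¬on) → ((¬on) ∧ (¬done))))) ∧ ((¬on) → ((¬on) ∧ (¬done))))) ∧ ((¬on) → ((¬on) ∧ (¬done))))) ∧ ((¬on) → ((¬x) ∧ (¬done)))
So before the loop: (on → (done ∧ (on → (done ∧ (on → (done ∧ (¬on) ∧ ((¬on) → ((¬on) ∧ (¬done))))) ∧ ((¬on) → ((¬on) ∧ (¬done))))) ∧ ((¬on) → ((¬on) ∧ (¬done))))) ∧ ((¬on) → ((¬x) ∧ (¬done)))
Before x := on ↔ (¬b): (on → (done ∧ (on → (done ∧ (on → (done ∧ (¬on) ∧ ((¬on) → ((¬on) ∧ (¬done))))) ∧ ((¬on) → ((¬on) ∧ (¬done))))) ∧ ((¬on) → ((¬on) ∧ (¬done))))) ∧ ((¬on) → ((¬(on ↔ (¬b))) ∧ (¬done)))
Answer: WP = (on → (done ∧ (on → (done ∧ (on → (done ∧ (¬on) ∧ ((¬on) → ((¬on) ∧ (¬done))))) ∧ ((¬on) → ((¬on) ∧ (¬done))))) ∧ ((¬on) → ((¬on) ∧ (¬done))))) ∧ ((¬on) → ((¬(on ↔ (¬b))) ∧ (¬done)))


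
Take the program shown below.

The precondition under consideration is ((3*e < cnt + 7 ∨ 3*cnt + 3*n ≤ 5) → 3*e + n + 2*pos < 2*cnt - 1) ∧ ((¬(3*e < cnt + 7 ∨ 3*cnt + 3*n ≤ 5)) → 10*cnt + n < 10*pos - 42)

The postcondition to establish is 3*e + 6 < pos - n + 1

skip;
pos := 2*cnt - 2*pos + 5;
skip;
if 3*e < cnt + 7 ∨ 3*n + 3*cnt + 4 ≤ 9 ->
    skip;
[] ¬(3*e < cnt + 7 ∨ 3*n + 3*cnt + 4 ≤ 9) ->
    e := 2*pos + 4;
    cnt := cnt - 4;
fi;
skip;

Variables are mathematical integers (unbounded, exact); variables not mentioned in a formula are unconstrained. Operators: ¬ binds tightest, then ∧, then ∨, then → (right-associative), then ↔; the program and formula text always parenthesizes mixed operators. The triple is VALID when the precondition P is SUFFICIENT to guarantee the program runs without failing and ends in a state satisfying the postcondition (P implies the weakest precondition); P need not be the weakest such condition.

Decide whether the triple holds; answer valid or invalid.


Working backward. After the program, the postcondition 3*e + 6 < pos - n + 1 must hold; in canonical form it is 3*e + n < pos - 5.
Before skip: 3*e + n < pos - 5
Then branch requires 3*e + n < pos - 5; else branch requires n + 5*pos < -17.
Before the if: ((3*e < cnt + 7 ∨ 3*cnt + 3*n ≤ 5) → 3*e + n < pos - 5) ∧ ((¬(3*e < cnt + 7 ∨ 3*cnt + 3*n ≤ 5)) → n + 5*pos < -17)
Before skip: ((3*e < cnt + 7 ∨ 3*cnt + 3*n ≤ 5) → 3*e + n < pos - 5) ∧ ((¬(3*e < cnt + 7 ∨ 3*cnt + 3*n ≤ 5)) → n + 5*pos < -17)
Before pos := 2*cnt - 2*pos + 5: ((3*e < cnt + 7 ∨ 3*cnt + 3*n ≤ 5) → 3*e + n + 2*pos < 2*cnt) ∧ ((¬(3*e < cnt + 7 ∨ 3*cnt + 3*n ≤ 5)) → 10*cnt + n < 10*pos - 42)
Before skip: ((3*e < cnt + 7 ∨ 3*cnt + 3*n ≤ 5) → 3*e + n + 2*pos < 2*cnt) ∧ ((¬(3*e < cnt + 7 ∨ 3*cnt + 3*n ≤ 5)) → 10*cnt + n < 10*pos - 42)
The weakest precondition is ((3*e < cnt + 7 ∨ 3*cnt + 3*n ≤ 5) → 3*e + n + 2*pos < 2*cnt) ∧ ((¬(3*e < cnt + 7 ∨ 3*cnt + 3*n ≤ 5)) → 10*cnt + n < 10*pos - 42).
Check whether ((3*e < cnt + 7 ∨ 3*cnt + 3*n ≤ 5) → 3*e + n + 2*pos < 2*cnt - 1) ∧ ((¬(3*e < cnt + 7 ∨ 3*cnt + 3*n ≤ 5)) → 10*cnt + n < 10*pos - 42) implies it.
Every state satisfying the precondition satisfies the weakest precondition: the implication holds.
Answer: valid


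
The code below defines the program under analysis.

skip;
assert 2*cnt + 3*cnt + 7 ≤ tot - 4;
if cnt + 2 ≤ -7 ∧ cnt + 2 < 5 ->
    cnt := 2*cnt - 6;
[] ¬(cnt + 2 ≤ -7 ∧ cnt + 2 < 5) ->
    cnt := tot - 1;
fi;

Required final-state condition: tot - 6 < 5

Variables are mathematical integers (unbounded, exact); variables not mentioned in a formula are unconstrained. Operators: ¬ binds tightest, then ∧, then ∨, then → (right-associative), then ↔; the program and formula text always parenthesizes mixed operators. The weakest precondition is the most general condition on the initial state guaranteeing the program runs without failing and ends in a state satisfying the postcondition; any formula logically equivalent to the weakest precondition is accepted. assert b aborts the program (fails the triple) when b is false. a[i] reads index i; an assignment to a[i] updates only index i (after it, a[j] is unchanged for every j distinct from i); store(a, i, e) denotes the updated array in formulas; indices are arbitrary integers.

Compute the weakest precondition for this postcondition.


Working backward. After the program, the postcondition tot - 6 < 5 must hold; in canonical form it is tot < 11.
Then branch requires tot < 11; else branch requires tot < 11.
Before the if: ((cnt ≤ -9 ∧ cnt < 3) → tot < 11) ∧ ((¬(cnt ≤ -9 ∧ cnt < 3)) → tot < 11)
Before assert 2*cnt + 3*cnt + 7 ≤ tot - 4: 5*cnt ≤ tot - 11 ∧ ((cnt ≤ -9 ∧ cnt < 3) → tot < 11) ∧ ((¬(cnt ≤ -9 ∧ cnt < 3)) → tot < 11)
Before skip: 5*cnt ≤ tot - 11 ∧ ((cnt ≤ -9 ∧ cnt < 3) → tot < 11) ∧ ((¬(cnt ≤ -9 ∧ cnt < 3)) → tot < 11)
Answer: WP = 5*cnt ≤ tot - 11 ∧ ((cnt ≤ -9 ∧ cnt < 3) → tot < 11) ∧ ((¬(cnt ≤ -9 ∧ cnt < 3)) → tot < 11)


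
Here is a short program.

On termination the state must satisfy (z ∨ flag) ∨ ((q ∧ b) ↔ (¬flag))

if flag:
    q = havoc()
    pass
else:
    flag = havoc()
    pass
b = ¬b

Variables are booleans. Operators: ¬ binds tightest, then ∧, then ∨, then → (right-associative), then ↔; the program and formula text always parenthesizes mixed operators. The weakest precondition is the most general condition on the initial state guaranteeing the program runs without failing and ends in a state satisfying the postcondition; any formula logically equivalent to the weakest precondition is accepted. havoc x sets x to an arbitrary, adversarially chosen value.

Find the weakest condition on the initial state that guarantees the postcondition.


Working backward. After the program, the postcondition (z ∨ flag) ∨ ((q ∧ b) ↔ (¬flag)) must hold; in canonical form it is z ∨ flag ∨ ((q ∧ b) ↔ (¬flag)).
Before b := ¬b: z ∨ flag ∨ ((q ∧ (¬b)) ↔ (¬flag))
Then branch requires (z ∨ flag ∨ ((¬b) ↔ (¬flag))) ∧ (z ∨ flag); else branch requires z ∨ (q ∧ (¬b)).
Before the if: (flag → ((z ∨ flag ∨ ((¬b) ↔ (¬flag))) ∧ (z ∨ flag))) ∧ ((¬flag) → (z ∨ (q ∧ (¬b))))
Answer: WP = (flag → ((z ∨ flag ∨ ((¬b) ↔ (¬flag))) ∧ (z ∨ flag))) ∧ ((¬flag) → (z ∨ (q ∧ (¬b))))


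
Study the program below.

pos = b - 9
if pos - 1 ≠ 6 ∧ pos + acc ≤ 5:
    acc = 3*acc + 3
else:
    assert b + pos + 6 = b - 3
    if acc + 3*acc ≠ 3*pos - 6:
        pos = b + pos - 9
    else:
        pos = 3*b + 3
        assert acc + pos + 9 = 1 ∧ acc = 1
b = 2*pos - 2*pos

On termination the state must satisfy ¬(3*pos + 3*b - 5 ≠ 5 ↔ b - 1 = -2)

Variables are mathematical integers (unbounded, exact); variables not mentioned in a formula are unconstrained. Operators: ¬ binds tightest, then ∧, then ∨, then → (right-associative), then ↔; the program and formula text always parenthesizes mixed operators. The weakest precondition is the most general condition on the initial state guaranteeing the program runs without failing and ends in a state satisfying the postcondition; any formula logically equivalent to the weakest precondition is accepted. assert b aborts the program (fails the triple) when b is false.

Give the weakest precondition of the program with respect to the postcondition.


Working backward. After the program, the postcondition ¬(3*pos + 3*b - 5 ≠ 5 ↔ b - 1 = -2) must hold; in canonical form it is ¬(3*b + 3*pos ≠ 10 ↔ b = -1).
Before b := 2*pos - 2*pos: 3*pos ≠ 10
Then branch requires 3*pos ≠ 10; else branch requires pos = -9 ∧ (4*acc ≠ 3*pos - 6 → 3*b + 3*pos ≠ 37) ∧ ((¬(4*acc ≠ 3*pos - 6)) → (acc + 3*b = -11 ∧ acc = 1 ∧ 9*b ≠ 1)).
Before the if: ((pos ≠ 7 ∧ acc + pos ≤ 5) → 3*pos ≠ 10) ∧ ((¬(pos ≠ 7 ∧ acc + pos ≤ 5)) → (pos = -9 ∧ (4*acc ≠ 3*pos - 6 → 3*b + 3*pos ≠ 37) ∧ ((¬(4*acc ≠ 3*pos - 6)) → (acc + 3*b = -11 ∧ acc = 1 ∧ 9*b ≠ 1))))
Before pos := b - 9: ((b ≠ 16 ∧ acc + b ≤ 14) → 3*b ≠ 37) ∧ ((¬(b ≠ 16 ∧ acc + b ≤ 14)) → (b = 0 ∧ (4*acc ≠ 3*b - 33 → 6*b ≠ 64) ∧ ((¬(4*acc ≠ 3*b - 33)) → (acc + 3*b = -11 ∧ acc = 1 ∧ 9*b ≠ 1))))
Answer: WP = ((b ≠ 16 ∧ acc + b ≤ 14) → 3*b ≠ 37) ∧ ((¬(b ≠ 16 ∧ acc + b ≤ 14)) → (b = 0 ∧ (4*acc ≠ 3*b - 33 → 6*b ≠ 64) ∧ ((¬(4*acc ≠ 3*b - 33)) → (acc + 3*b = -11 ∧ acc = 1 ∧ 9*b ≠ 1))))


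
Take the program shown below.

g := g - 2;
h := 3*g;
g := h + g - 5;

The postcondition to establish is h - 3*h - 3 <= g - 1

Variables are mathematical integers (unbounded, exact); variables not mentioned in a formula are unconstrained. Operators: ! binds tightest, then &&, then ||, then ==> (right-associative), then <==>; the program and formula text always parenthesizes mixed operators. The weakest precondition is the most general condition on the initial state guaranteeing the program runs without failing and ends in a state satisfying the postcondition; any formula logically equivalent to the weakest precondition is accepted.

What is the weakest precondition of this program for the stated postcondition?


Working backward. After the program, the postcondition h - 3*h - 3 <= g - 1 must hold; in canonical form it is g + 2*h >= -2.
Before g := h + g - 5: g + 3*h >= 3
Before h := 3*g: 10*g >= 3
Before g := g - 2: 10*g >= 23
Answer: WP = 10*g >= 23


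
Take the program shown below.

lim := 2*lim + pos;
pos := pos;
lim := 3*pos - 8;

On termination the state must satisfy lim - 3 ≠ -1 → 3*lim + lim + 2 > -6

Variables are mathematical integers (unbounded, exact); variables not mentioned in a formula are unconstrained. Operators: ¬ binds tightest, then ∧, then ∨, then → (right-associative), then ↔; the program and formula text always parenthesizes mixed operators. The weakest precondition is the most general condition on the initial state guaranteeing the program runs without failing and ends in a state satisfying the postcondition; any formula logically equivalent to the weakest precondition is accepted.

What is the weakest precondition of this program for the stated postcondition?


Working backward. After the program, the postcondition lim - 3 ≠ -1 → 3*lim + lim + 2 > -6 must hold; in canonical form it is lim ≠ 2 → 4*lim > -8.
Before lim := 3*pos - 8: 3*pos ≠ 10 → 12*pos > 24
Before pos := pos: 3*pos ≠ 10 → 12*pos > 24
Before lim := 2*lim + pos: 3*pos ≠ 10 → 12*pos > 24
Answer: WP = 3*pos ≠ 10 → 12*pos > 24


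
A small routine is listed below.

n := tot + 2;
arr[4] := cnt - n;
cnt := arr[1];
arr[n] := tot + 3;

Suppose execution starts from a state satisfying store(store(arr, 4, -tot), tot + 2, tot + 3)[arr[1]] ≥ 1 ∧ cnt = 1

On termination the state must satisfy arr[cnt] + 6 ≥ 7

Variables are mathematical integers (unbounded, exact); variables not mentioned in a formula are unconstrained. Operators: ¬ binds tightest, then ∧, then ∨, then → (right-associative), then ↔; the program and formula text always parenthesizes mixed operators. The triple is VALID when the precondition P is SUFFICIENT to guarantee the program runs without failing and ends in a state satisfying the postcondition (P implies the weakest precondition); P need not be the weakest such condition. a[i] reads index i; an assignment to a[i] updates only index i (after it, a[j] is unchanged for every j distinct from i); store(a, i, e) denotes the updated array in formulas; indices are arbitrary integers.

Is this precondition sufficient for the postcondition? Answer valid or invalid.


Working backward. After the program, the postcondition arr[cnt] + 6 ≥ 7 must hold; in canonical form it is arr[cnt] ≥ 1.
Before arr[n] := tot + 3: store(arr, n, tot + 3)[cnt] ≥ 1
Before cnt := arr[1]: store(arr, n, tot + 3)[arr[1]] ≥ 1
Before arr[4] := cnt - n: store(store(arr, 4, cnt - n), n, tot + 3)[arr[1]] ≥ 1
Before n := tot + 2: store(store(arr, 4, cnt - tot - 2), tot + 2, tot + 3)[arr[1]] ≥ 1
The weakest precondition is store(store(arr, 4, cnt - tot - 2), tot + 2, tot + 3)[arr[1]] ≥ 1.
Check whether store(store(arr, 4, -tot), tot + 2, tot + 3)[arr[1]] ≥ 1 ∧ cnt = 1 implies it.
Countermodel: at the initial state arr = {[1] = 4, [4] = 6, elsewhere 6}, cnt = 1, tot = -1, the precondition holds but the weakest precondition fails.
Answer: invalid


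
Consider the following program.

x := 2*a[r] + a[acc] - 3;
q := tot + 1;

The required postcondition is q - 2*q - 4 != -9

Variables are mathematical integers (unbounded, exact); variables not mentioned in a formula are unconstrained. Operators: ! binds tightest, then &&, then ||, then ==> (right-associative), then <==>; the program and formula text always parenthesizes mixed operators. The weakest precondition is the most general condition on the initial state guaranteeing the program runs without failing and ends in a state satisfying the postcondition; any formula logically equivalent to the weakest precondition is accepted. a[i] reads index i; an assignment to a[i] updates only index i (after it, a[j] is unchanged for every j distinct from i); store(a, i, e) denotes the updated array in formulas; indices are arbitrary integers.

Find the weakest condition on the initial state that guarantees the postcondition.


Working backward. After the program, the postcondition q - 2*q - 4 != -9 must hold; in canonical form it is q != 5.
Before q := tot + 1: tot != 4
Before x := 2*a[r] + a[acc] - 3: tot != 4
Answer: WP = tot != 4


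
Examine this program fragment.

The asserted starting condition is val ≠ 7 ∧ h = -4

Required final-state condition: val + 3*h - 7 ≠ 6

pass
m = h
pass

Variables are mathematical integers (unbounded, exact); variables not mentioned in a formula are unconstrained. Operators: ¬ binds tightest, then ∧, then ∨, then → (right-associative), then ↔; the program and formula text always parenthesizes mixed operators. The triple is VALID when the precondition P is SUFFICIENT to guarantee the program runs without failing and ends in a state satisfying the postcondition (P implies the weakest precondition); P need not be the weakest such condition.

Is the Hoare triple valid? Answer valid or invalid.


Working backward. After the program, the postcondition val + 3*h - 7 ≠ 6 must hold; in canonical form it is 3*h + val ≠ 13.
Before skip: 3*h + val ≠ 13
Before m := h: 3*h + val ≠ 13
Before skip: 3*h + val ≠ 13
The weakest precondition is 3*h + val ≠ 13.
Check whether val ≠ 7 ∧ h = -4 implies it.
Countermodel: at the initial state h = -4, val = 25, the precondition holds but the weakest precondition fails.
Answer: invalid


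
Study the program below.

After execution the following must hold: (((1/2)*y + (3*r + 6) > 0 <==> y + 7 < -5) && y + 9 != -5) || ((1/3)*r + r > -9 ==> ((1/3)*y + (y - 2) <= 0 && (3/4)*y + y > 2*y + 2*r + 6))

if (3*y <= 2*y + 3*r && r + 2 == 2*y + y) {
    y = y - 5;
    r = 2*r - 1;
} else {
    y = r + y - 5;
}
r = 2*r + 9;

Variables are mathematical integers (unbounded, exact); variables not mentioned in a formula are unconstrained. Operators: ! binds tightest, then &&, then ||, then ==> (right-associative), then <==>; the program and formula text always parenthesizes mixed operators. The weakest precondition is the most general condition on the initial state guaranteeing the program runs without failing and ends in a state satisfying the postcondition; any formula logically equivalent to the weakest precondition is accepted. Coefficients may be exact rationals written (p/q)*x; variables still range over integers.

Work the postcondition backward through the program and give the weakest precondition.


Working backward. After the program, the postcondition (((1/2)*y + (3*r + 6) > 0 <==> y + 7 < -5) && y + 9 != -5) || ((1/3)*r + r > -9 ==> ((1/3)*y + (y - 2) <= 0 && (3/4)*y + y > 2*y + 2*r + 6)) must hold; in canonical form it is ((3*r + (1/2)*y > -6 <==> y < -12) && y != -14) || ((4/3)*r > -9 ==> ((4/3)*y <= 2 && 2*r + (1/4)*y < -6)).
Before r := 2*r + 9: ((6*r + (1/2)*y > -33 <==> y < -12) && y != -14) || ((8/3)*r > -21 ==> ((4/3)*y <= 2 && 4*r + (1/4)*y < -24))
Then branch requires ((12*r + (1/2)*y > -49/2 <==> y < -7) && y != -9) || ((16/3)*r > -55/3 ==> ((4/3)*y <= 26/3 && 8*r + (1/4)*y < -75/4)); else branch requires (((13/2)*r + (1/2)*y > -61/2 <==> r + y < -7) && r + y != -9) || ((8/3)*r > -21 ==> ((4/3)*r + (4/3)*y <= 26/3 && (17/4)*r + (1/4)*y < -91/4)).
Before the if: ((y <= 3*r && r == 3*y - 2) ==> (((12*r + (1/2)*y > -49/2 <==> y < -7) && y != -9) || ((16/3)*r > -55/3 ==> ((4/3)*y <= 26/3 && 8*r + (1/4)*y < -75/4)))) && ((!(y <= 3*r && r == 3*y - 2)) ==> ((((13/2)*r + (1/2)*y > -61/2 <==> r + y < -7) && r + y != -9) || ((8/3)*r > -21 ==> ((4/3)*r + (4/3)*y <= 26/3 && (17/4)*r + (1/4)*y < -91/4))))
Answer: WP = ((y <= 3*r && r == 3*y - 2) ==> (((12*r + (1/2)*y > -49/2 <==> y < -7) && y != -9) || ((16/3)*r > -55/3 ==> ((4/3)*y <= 26/3 && 8*r + (1/4)*y < -75/4)))) && ((!(y <= 3*r && r == 3*y - 2)) ==> ((((13/2)*r + (1/2)*y > -61/2 <==> r + y < -7) && r + y != -9) || ((8/3)*r > -21 ==> ((4/3)*r + (4/3)*y <= 26/3 && (17/4)*r + (1/4)*y < -91/4))))


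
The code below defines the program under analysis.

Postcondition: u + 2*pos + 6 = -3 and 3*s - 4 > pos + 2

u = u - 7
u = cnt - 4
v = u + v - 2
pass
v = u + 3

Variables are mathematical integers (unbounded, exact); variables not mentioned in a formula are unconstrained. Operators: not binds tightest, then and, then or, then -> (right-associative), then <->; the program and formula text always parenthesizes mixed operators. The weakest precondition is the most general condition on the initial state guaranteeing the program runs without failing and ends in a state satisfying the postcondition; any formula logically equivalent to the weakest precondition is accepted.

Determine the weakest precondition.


Working backward. After the program, the postcondition u + 2*pos + 6 = -3 and 3*s - 4 > pos + 2 must hold; in canonical form it is 2*pos + u = -9 and 3*s > pos + 6.
Before v := u + 3: 2*pos + u = -9 and 3*s > pos + 6
Before skip: 2*pos + u = -9 and 3*s > pos + 6
Before v := u + v - 2: 2*pos + u = -9 and 3*s > pos + 6
Before u := cnt - 4: cnt + 2*pos = -5 and 3*s > pos + 6
Before u := u - 7: cnt + 2*pos = -5 and 3*s > pos + 6
Answer: WP = cnt + 2*pos = -5 and 3*s > pos + 6


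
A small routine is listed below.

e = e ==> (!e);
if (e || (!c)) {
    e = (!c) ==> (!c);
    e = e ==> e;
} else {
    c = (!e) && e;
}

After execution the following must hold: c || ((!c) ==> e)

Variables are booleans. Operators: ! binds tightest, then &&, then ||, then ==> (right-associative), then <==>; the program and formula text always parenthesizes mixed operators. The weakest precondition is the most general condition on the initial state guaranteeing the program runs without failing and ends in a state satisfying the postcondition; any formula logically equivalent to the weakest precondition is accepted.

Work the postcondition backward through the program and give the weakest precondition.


Working backward. After the program, c || ((!c) ==> e) must hold.
Then branch requires true; else branch requires e.
Before the if: (!(e || (!c))) ==> e
Before e := e ==> (!e): (!((e ==> (!e)) || (!c))) ==> (e ==> (!e))
Answer: WP = (!((e ==> (!e)) || (!c))) ==> (e ==> (!e))


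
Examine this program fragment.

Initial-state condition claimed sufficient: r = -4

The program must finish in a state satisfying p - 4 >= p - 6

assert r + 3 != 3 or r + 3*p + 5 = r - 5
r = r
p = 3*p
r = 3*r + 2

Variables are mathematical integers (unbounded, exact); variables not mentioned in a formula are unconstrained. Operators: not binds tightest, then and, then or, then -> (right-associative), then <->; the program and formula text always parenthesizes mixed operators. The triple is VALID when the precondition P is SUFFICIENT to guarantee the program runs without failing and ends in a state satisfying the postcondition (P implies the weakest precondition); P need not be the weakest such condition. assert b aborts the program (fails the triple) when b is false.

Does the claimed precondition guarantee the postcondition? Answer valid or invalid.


Working backward. After the program, the postcondition p - 4 >= p - 6 must hold; in canonical form it is true.
Before r := 3*r + 2: true
Before p := 3*p: true
Before r := r: true
Before assert r + 3 != 3 or r + 3*p + 5 = r - 5: r != 0 or 3*p = -10
The weakest precondition is r != 0 or 3*p = -10.
Check whether r = -4 implies it.
Every state satisfying the precondition satisfies the weakest precondition: the implication holds.
Answer: valid


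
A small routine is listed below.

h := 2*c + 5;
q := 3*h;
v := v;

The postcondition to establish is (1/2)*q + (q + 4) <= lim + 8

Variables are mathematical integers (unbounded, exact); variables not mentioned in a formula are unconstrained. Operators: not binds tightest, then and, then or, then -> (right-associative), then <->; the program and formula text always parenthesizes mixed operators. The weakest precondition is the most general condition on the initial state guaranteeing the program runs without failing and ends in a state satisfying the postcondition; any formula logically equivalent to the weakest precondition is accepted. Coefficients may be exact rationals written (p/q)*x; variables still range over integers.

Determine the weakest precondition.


Working backward. After the program, the postcondition (1/2)*q + (q + 4) <= lim + 8 must hold; in canonical form it is (3/2)*q <= lim + 4.
Before v := v: (3/2)*q <= lim + 4
Before q := 3*h: (9/2)*h <= lim + 4
Before h := 2*c + 5: 9*c <= lim - 37/2
Answer: WP = 9*c <= lim - 37/2


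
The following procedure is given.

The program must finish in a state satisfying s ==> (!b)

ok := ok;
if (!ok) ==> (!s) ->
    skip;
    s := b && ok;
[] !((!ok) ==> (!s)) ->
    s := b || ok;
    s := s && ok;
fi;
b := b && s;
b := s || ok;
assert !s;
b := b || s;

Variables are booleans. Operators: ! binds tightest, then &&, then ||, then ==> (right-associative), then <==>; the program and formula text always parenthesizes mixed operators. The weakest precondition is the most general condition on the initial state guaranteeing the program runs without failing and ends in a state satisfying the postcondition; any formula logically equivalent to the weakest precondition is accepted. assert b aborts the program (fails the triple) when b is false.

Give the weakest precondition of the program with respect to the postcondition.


Working backward. After the program, s ==> (!b) must hold.
Before b := b || s: s ==> (!(b || s))
Before assert !s: (!s) && (s ==> (!(b || s)))
Before b := s || ok: (!s) && (s ==> (!(s || ok)))
Before b := b && s: (!s) && (s ==> (!(s || ok)))
Then branch requires (!(b && ok)) && ((b && ok) ==> (!((b && ok) || ok))); else branch requires (!((b || ok) && ok)) && (((b || ok) && ok) ==> (!(((b || ok) && ok) || ok))).
Before the if: (((!ok) ==> (!s)) ==> ((!(b && ok)) && ((b && ok) ==> (!((b && ok) || ok))))) && ((!((!ok) ==> (!s))) ==> ((!((b || ok) && ok)) && (((b || ok) && ok) ==> (!(((b || ok) && ok) || ok)))))
Before ok := ok: (((!ok) ==> (!s)) ==> ((!(b && ok)) && ((b && ok) ==> (!((b && ok) || ok))))) && ((!((!ok) ==> (!s))) ==> ((!((b || ok) && ok)) && (((b || ok) && ok) ==> (!(((b || ok) && ok) || ok)))))
Answer: WP = (((!ok) ==> (!s)) ==> ((!(b && ok)) && ((b && ok) ==> (!((b && ok) || ok))))) && ((!((!ok) ==> (!s))) ==> ((!((b || ok) && ok)) && (((b || ok) && ok) ==> (!(((b || ok) && ok) || ok)))))
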